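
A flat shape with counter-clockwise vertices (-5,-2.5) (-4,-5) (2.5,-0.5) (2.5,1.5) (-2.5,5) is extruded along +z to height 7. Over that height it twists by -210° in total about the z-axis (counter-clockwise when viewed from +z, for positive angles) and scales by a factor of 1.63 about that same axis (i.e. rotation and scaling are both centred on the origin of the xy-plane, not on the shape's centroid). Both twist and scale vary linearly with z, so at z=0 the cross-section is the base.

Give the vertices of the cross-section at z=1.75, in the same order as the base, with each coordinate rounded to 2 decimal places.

t = z/height = 1.75/7 = 0.25
s = 1 + (scale-1)·z/height = 1 + (1.63-1)·1.75/7 = 1.157500
θ = twist·z/height = -210°·1.75/7 = -52.5000° = -0.916298 rad
cos θ = 0.608761, sin θ = -0.793353 (intermediates below are computed at full precision and shown rounded to 5 d.p.)
v1: (-5,-2.5) → rotate → (-5.02719,2.44486) → ×s → (-5.81897,2.82993) → (-5.82,2.83)
v2: (-4,-5) → rotate → (-6.40181,0.12961) → ×s → (-7.41010,0.15002) → (-7.41,0.15)
v3: (2.5,-0.5) → rotate → (1.12523,-2.28776) → ×s → (1.30245,-2.64809) → (1.30,-2.65)
v4: (2.5,1.5) → rotate → (2.71193,-1.07024) → ×s → (3.13906,-1.23880) → (3.14,-1.24)
v5: (-2.5,5) → rotate → (2.44486,5.02719) → ×s → (2.82993,5.81897) → (2.83,5.82)

Cross-section at z=1.75: (-5.82,2.83) (-7.41,0.15) (1.30,-2.65) (3.14,-1.24) (2.83,5.82)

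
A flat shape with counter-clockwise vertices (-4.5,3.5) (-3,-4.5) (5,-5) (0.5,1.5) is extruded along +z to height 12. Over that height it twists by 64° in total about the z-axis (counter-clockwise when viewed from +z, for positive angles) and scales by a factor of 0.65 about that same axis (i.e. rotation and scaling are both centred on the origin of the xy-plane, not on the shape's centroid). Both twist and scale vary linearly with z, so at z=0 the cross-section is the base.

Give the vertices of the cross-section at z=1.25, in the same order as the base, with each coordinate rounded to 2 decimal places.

Cross-section at z=1.25: (-4.70,2.85) (-2.37,-4.64) (5.34,-4.23) (0.31,1.49)

t = z/height = 1.25/12 = 0.104167
s = 1 + (scale-1)·z/height = 1 + (0.65-1)·1.25/12 = 0.963542
θ = twist·z/height = 64°·1.25/12 = 6.6667° = 0.116355 rad
cos θ = 0.993238, sin θ = 0.116093 (intermediates below are computed at full precision and shown rounded to 5 d.p.)
v1: (-4.5,3.5) → rotate → (-4.87590,2.95392) → ×s → (-4.69813,2.84622) → (-4.70,2.85)
v2: (-3,-4.5) → rotate → (-2.45730,-4.81785) → ×s → (-2.36771,-4.64220) → (-2.37,-4.64)
v3: (5,-5) → rotate → (5.54666,-4.38573) → ×s → (5.34443,-4.22583) → (5.34,-4.23)
v4: (0.5,1.5) → rotate → (0.32248,1.54790) → ×s → (0.31072,1.49147) → (0.31,1.49)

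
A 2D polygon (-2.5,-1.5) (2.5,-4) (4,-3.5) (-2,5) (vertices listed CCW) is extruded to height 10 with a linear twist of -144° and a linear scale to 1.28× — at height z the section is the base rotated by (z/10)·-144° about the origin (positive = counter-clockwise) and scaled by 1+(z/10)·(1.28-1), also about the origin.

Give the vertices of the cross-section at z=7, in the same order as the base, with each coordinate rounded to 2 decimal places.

t = z/height = 7/10 = 0.7
s = 1 + (scale-1)·z/height = 1 + (1.28-1)·7/10 = 1.196000
θ = twist·z/height = -144°·7/10 = -100.8000° = -1.759292 rad
cos θ = -0.187381, sin θ = -0.982287 (intermediates below are computed at full precision and shown rounded to 5 d.p.)
v1: (-2.5,-1.5) → rotate → (-1.00498,2.73679) → ×s → (-1.20195,3.27320) → (-1.20,3.27)
v2: (2.5,-4) → rotate → (-4.39760,-1.70619) → ×s → (-5.25953,-2.04061) → (-5.26,-2.04)
v3: (4,-3.5) → rotate → (-4.18753,-3.27331) → ×s → (-5.00829,-3.91488) → (-5.01,-3.91)
v4: (-2,5) → rotate → (5.28620,1.02767) → ×s → (6.32229,1.22909) → (6.32,1.23)

Cross-section at z=7: (-1.20,3.27) (-5.26,-2.04) (-5.01,-3.91) (6.32,1.23)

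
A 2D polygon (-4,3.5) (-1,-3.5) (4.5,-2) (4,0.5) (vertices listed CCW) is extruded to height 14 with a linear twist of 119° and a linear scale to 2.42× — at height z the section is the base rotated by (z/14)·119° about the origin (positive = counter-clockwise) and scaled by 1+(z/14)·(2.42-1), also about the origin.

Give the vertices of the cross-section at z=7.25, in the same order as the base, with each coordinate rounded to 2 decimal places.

t = z/height = 7.25/14 = 0.517857
s = 1 + (scale-1)·z/height = 1 + (2.42-1)·7.25/14 = 1.735357
θ = twist·z/height = 119°·7.25/14 = 61.6250° = 1.075559 rad
cos θ = 0.475240, sin θ = 0.879856 (intermediates below are computed at full precision and shown rounded to 5 d.p.)
v1: (-4,3.5) → rotate → (-4.98046,-1.85608) → ×s → (-8.64287,-3.22097) → (-8.64,-3.22)
v2: (-1,-3.5) → rotate → (2.60426,-2.54320) → ×s → (4.51931,-4.41336) → (4.52,-4.41)
v3: (4.5,-2) → rotate → (3.89829,3.00887) → ×s → (6.76493,5.22147) → (6.76,5.22)
v4: (4,0.5) → rotate → (1.46103,3.75704) → ×s → (2.53541,6.51981) → (2.54,6.52)

Cross-section at z=7.25: (-8.64,-3.22) (4.52,-4.41) (6.76,5.22) (2.54,6.52)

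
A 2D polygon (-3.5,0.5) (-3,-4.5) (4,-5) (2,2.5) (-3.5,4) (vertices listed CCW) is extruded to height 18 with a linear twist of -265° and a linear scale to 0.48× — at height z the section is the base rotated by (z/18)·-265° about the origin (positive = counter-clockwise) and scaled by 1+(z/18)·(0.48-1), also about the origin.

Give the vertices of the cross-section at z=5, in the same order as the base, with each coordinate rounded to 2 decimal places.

t = z/height = 5/18 = 0.277778
s = 1 + (scale-1)·z/height = 1 + (0.48-1)·5/18 = 0.855556
θ = twist·z/height = -265°·5/18 = -73.6111° = -1.284756 rad
cos θ = 0.282155, sin θ = -0.959369 (intermediates below are computed at full precision and shown rounded to 5 d.p.)
v1: (-3.5,0.5) → rotate → (-0.50786,3.49887) → ×s → (-0.43450,2.99348) → (-0.43,2.99)
v2: (-3,-4.5) → rotate → (-5.16363,1.60841) → ×s → (-4.41777,1.37608) → (-4.42,1.38)
v3: (4,-5) → rotate → (-3.66822,-5.24825) → ×s → (-3.13837,-4.49017) → (-3.14,-4.49)
v4: (2,2.5) → rotate → (2.96273,-1.21335) → ×s → (2.53478,-1.03809) → (2.53,-1.04)
v5: (-3.5,4) → rotate → (2.84993,4.48641) → ×s → (2.43827,3.83837) → (2.44,3.84)

Cross-section at z=5: (-0.43,2.99) (-4.42,1.38) (-3.14,-4.49) (2.53,-1.04) (2.44,3.84)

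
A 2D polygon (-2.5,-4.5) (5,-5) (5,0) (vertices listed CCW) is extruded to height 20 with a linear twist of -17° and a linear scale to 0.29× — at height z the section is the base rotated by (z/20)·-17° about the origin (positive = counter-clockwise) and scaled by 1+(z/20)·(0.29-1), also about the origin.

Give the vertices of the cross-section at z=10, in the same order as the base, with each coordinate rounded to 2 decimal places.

Cross-section at z=10: (-2.02,-2.63) (2.71,-3.67) (3.19,-0.48)

t = z/height = 10/20 = 0.5
s = 1 + (scale-1)·z/height = 1 + (0.29-1)·10/20 = 0.645000
θ = twist·z/height = -17°·10/20 = -8.5000° = -0.148353 rad
cos θ = 0.989016, sin θ = -0.147809 (intermediates below are computed at full precision and shown rounded to 5 d.p.)
v1: (-2.5,-4.5) → rotate → (-3.13768,-4.08105) → ×s → (-2.02380,-2.63228) → (-2.02,-2.63)
v2: (5,-5) → rotate → (4.20603,-5.68413) → ×s → (2.71289,-3.66626) → (2.71,-3.67)
v3: (5,0) → rotate → (4.94508,-0.73905) → ×s → (3.18958,-0.47669) → (3.19,-0.48)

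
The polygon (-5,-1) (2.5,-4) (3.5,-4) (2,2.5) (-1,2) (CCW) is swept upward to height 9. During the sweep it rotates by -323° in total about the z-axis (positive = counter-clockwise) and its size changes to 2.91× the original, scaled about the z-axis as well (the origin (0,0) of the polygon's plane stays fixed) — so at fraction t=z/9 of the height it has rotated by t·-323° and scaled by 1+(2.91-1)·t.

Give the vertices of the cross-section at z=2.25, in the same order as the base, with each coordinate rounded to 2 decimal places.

Cross-section at z=2.25: (-2.65,7.05) (-5.24,-4.60) (-5.00,-6.05) (4.12,-2.32) (2.68,1.93)

t = z/height = 2.25/9 = 0.25
s = 1 + (scale-1)·z/height = 1 + (2.91-1)·2.25/9 = 1.477500
θ = twist·z/height = -323°·2.25/9 = -80.7500° = -1.409353 rad
cos θ = 0.160743, sin θ = -0.986996 (intermediates below are computed at full precision and shown rounded to 5 d.p.)
v1: (-5,-1) → rotate → (-1.79071,4.77424) → ×s → (-2.64577,7.05394) → (-2.65,7.05)
v2: (2.5,-4) → rotate → (-3.54613,-3.11046) → ×s → (-5.23941,-4.59571) → (-5.24,-4.60)
v3: (3.5,-4) → rotate → (-3.38539,-4.09746) → ×s → (-5.00191,-6.05399) → (-5.00,-6.05)
v4: (2,2.5) → rotate → (2.78898,-1.57214) → ×s → (4.12071,-2.32283) → (4.12,-2.32)
v5: (-1,2) → rotate → (1.81325,1.30848) → ×s → (2.67908,1.93328) → (2.68,1.93)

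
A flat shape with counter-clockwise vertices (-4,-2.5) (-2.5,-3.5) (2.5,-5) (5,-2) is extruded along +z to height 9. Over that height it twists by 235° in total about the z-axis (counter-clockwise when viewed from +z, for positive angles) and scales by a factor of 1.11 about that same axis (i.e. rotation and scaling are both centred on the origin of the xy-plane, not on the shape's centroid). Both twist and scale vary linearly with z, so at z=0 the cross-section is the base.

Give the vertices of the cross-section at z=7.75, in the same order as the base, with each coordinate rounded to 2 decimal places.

Cross-section at z=7.75: (3.01,4.20) (1.07,4.58) (-4.61,4.02) (-5.89,-0.06)

t = z/height = 7.75/9 = 0.861111
s = 1 + (scale-1)·z/height = 1 + (1.11-1)·7.75/9 = 1.094722
θ = twist·z/height = 235°·7.75/9 = 202.3611° = 3.531868 rad
cos θ = -0.924804, sin θ = -0.380443 (intermediates below are computed at full precision and shown rounded to 5 d.p.)
v1: (-4,-2.5) → rotate → (2.74811,3.83378) → ×s → (3.00842,4.19693) → (3.01,4.20)
v2: (-2.5,-3.5) → rotate → (0.98046,4.18792) → ×s → (1.07333,4.58461) → (1.07,4.58)
v3: (2.5,-5) → rotate → (-4.21422,3.67292) → ×s → (-4.61341,4.02082) → (-4.61,4.02)
v4: (5,-2) → rotate → (-5.38491,-0.05260) → ×s → (-5.89498,-0.05759) → (-5.89,-0.06)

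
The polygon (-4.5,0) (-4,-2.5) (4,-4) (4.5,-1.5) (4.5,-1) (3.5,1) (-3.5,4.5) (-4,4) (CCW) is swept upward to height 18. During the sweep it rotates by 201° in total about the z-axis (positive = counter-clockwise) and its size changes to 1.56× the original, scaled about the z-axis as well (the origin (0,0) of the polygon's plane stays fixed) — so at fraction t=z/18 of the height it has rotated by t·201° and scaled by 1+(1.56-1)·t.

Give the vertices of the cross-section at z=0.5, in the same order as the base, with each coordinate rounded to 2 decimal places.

Cross-section at z=0.5: (-4.55,-0.44) (-3.80,-2.92) (4.44,-3.65) (4.70,-1.07) (4.65,-0.57) (3.44,1.36) (-3.98,4.20) (-4.44,3.65)

t = z/height = 0.5/18 = 0.0277778
s = 1 + (scale-1)·z/height = 1 + (1.56-1)·0.5/18 = 1.015556
θ = twist·z/height = 201°·0.5/18 = 5.5833° = 0.097448 rad
cos θ = 0.995256, sin θ = 0.097293 (intermediates below are computed at full precision and shown rounded to 5 d.p.)
v1: (-4.5,0) → rotate → (-4.47865,-0.43782) → ×s → (-4.54832,-0.44463) → (-4.55,-0.44)
v2: (-4,-2.5) → rotate → (-3.73779,-2.87731) → ×s → (-3.79593,-2.92207) → (-3.80,-2.92)
v3: (4,-4) → rotate → (4.37020,-3.59185) → ×s → (4.43818,-3.64772) → (4.44,-3.65)
v4: (4.5,-1.5) → rotate → (4.62459,-1.05506) → ×s → (4.69653,-1.07148) → (4.70,-1.07)
v5: (4.5,-1) → rotate → (4.57594,-0.55744) → ×s → (4.64713,-0.56611) → (4.65,-0.57)
v6: (3.5,1) → rotate → (3.38610,1.33578) → ×s → (3.43877,1.35656) → (3.44,1.36)
v7: (-3.5,4.5) → rotate → (-3.92122,4.13812) → ×s → (-3.98221,4.20249) → (-3.98,4.20)
v8: (-4,4) → rotate → (-4.37020,3.59185) → ×s → (-4.43818,3.64772) → (-4.44,3.65)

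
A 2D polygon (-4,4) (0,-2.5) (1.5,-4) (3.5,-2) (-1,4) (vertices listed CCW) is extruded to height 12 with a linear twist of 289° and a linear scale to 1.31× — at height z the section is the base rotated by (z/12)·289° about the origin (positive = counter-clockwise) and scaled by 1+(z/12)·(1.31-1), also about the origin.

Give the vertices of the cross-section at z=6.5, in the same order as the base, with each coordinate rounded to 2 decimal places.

Cross-section at z=6.5: (2.43,-6.15) (1.16,2.68) (0.25,4.98) (-2.82,3.77) (-0.79,-4.75)

t = z/height = 6.5/12 = 0.541667
s = 1 + (scale-1)·z/height = 1 + (1.31-1)·6.5/12 = 1.167917
θ = twist·z/height = 289°·6.5/12 = 156.5417° = 2.732167 rad
cos θ = -0.917350, sin θ = 0.398082 (intermediates below are computed at full precision and shown rounded to 5 d.p.)
v1: (-4,4) → rotate → (2.07707,-5.26173) → ×s → (2.42585,-6.14526) → (2.43,-6.15)
v2: (0,-2.5) → rotate → (0.99521,2.29337) → ×s → (1.16232,2.67847) → (1.16,2.68)
v3: (1.5,-4) → rotate → (0.21630,4.26652) → ×s → (0.25262,4.98294) → (0.25,4.98)
v4: (3.5,-2) → rotate → (-2.41456,3.22799) → ×s → (-2.82001,3.77002) → (-2.82,3.77)
v5: (-1,4) → rotate → (-0.67498,-4.06748) → ×s → (-0.78832,-4.75048) → (-0.79,-4.75)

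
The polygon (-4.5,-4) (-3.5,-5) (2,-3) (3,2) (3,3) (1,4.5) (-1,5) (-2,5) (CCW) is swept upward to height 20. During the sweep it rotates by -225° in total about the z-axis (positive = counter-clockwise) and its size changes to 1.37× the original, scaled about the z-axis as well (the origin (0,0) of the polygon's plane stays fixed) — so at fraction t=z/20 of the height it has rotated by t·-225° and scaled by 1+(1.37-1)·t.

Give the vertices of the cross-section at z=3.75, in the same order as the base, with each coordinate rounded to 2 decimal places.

t = z/height = 3.75/20 = 0.1875
s = 1 + (scale-1)·z/height = 1 + (1.37-1)·3.75/20 = 1.069375
θ = twist·z/height = -225°·3.75/20 = -42.1875° = -0.736311 rad
cos θ = 0.740951, sin θ = -0.671559 (intermediates below are computed at full precision and shown rounded to 5 d.p.)
v1: (-4.5,-4) → rotate → (-6.02052,0.05821) → ×s → (-6.43819,0.06225) → (-6.44,0.06)
v2: (-3.5,-5) → rotate → (-5.95112,-1.35430) → ×s → (-6.36398,-1.44825) → (-6.36,-1.45)
v3: (2,-3) → rotate → (-0.53277,-3.56597) → ×s → (-0.56974,-3.81336) → (-0.57,-3.81)
v4: (3,2) → rotate → (3.56597,-0.53277) → ×s → (3.81336,-0.56974) → (3.81,-0.57)
v5: (3,3) → rotate → (4.23753,0.20818) → ×s → (4.53151,0.22262) → (4.53,0.22)
v6: (1,4.5) → rotate → (3.76297,2.66272) → ×s → (4.02402,2.84745) → (4.02,2.85)
v7: (-1,5) → rotate → (2.61684,4.37631) → ×s → (2.79839,4.67992) → (2.80,4.68)
v8: (-2,5) → rotate → (1.87589,5.04787) → ×s → (2.00603,5.39807) → (2.01,5.40)

Cross-section at z=3.75: (-6.44,0.06) (-6.36,-1.45) (-0.57,-3.81) (3.81,-0.57) (4.53,0.22) (4.02,2.85) (2.80,4.68) (2.01,5.40)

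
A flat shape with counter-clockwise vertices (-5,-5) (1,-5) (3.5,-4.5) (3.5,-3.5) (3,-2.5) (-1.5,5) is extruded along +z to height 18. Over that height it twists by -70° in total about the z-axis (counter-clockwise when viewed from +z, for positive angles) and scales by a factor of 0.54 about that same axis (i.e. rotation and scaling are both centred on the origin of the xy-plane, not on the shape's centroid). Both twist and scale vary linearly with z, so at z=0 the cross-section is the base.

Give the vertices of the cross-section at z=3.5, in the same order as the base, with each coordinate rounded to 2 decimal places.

t = z/height = 3.5/18 = 0.194444
s = 1 + (scale-1)·z/height = 1 + (0.54-1)·3.5/18 = 0.910556
θ = twist·z/height = -70°·3.5/18 = -13.6111° = -0.237559 rad
cos θ = 0.971915, sin θ = -0.235331 (intermediates below are computed at full precision and shown rounded to 5 d.p.)
v1: (-5,-5) → rotate → (-6.03623,-3.68292) → ×s → (-5.49632,-3.35351) → (-5.50,-3.35)
v2: (1,-5) → rotate → (-0.20474,-5.09491) → ×s → (-0.18642,-4.63920) → (-0.19,-4.64)
v3: (3.5,-4.5) → rotate → (2.34272,-5.19728) → ×s → (2.13317,-4.73241) → (2.13,-4.73)
v4: (3.5,-3.5) → rotate → (2.57805,-4.22536) → ×s → (2.34745,-3.84743) → (2.35,-3.85)
v5: (3,-2.5) → rotate → (2.32742,-3.13578) → ×s → (2.11924,-2.85530) → (2.12,-2.86)
v6: (-1.5,5) → rotate → (-0.28122,5.21257) → ×s → (-0.25607,4.74634) → (-0.26,4.75)

Cross-section at z=3.5: (-5.50,-3.35) (-0.19,-4.64) (2.13,-4.73) (2.35,-3.85) (2.12,-2.86) (-0.26,4.75)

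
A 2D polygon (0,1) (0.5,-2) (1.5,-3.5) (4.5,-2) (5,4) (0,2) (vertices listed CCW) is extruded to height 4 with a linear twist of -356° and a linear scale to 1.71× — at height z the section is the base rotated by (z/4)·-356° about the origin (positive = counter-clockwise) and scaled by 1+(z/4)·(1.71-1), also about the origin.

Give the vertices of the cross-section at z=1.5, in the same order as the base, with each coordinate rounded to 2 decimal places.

Cross-section at z=1.5: (0.92,-0.87) (-2.27,1.28) (-4.52,1.67) (-5.76,-2.39) (-0.68,-8.08) (1.84,-1.74)

t = z/height = 1.5/4 = 0.375
s = 1 + (scale-1)·z/height = 1 + (1.71-1)·1.5/4 = 1.266250
θ = twist·z/height = -356°·1.5/4 = -133.5000° = -2.330015 rad
cos θ = -0.688355, sin θ = -0.725374 (intermediates below are computed at full precision and shown rounded to 5 d.p.)
v1: (0,1) → rotate → (0.72537,-0.68835) → ×s → (0.91851,-0.87163) → (0.92,-0.87)
v2: (0.5,-2) → rotate → (-1.79493,1.01402) → ×s → (-2.27283,1.28401) → (-2.27,1.28)
v3: (1.5,-3.5) → rotate → (-3.57134,1.32118) → ×s → (-4.52221,1.67294) → (-4.52,1.67)
v4: (4.5,-2) → rotate → (-4.54834,-1.88748) → ×s → (-5.75934,-2.39002) → (-5.76,-2.39)
v5: (5,4) → rotate → (-0.54028,-6.38029) → ×s → (-0.68412,-8.07904) → (-0.68,-8.08)
v6: (0,2) → rotate → (1.45075,-1.37671) → ×s → (1.83701,-1.74326) → (1.84,-1.74)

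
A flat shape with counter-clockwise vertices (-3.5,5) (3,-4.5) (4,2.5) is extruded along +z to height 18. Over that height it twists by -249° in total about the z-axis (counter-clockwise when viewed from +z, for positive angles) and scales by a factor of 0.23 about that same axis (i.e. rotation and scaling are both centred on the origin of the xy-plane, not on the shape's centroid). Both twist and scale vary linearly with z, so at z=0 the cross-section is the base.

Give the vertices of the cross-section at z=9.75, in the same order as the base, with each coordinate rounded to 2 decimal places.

Cross-section at z=9.75: (3.50,-0.61) (-3.09,0.61) (-0.61,-2.68)

t = z/height = 9.75/18 = 0.541667
s = 1 + (scale-1)·z/height = 1 + (0.23-1)·9.75/18 = 0.582917
θ = twist·z/height = -249°·9.75/18 = -134.8750° = -2.354013 rad
cos θ = -0.705562, sin θ = -0.708648 (intermediates below are computed at full precision and shown rounded to 5 d.p.)
v1: (-3.5,5) → rotate → (6.01271,-1.04754) → ×s → (3.50491,-0.61063) → (3.50,-0.61)
v2: (3,-4.5) → rotate → (-5.30560,1.04909) → ×s → (-3.09272,0.61153) → (-3.09,0.61)
v3: (4,2.5) → rotate → (-1.05063,-4.59850) → ×s → (-0.61243,-2.68054) → (-0.61,-2.68)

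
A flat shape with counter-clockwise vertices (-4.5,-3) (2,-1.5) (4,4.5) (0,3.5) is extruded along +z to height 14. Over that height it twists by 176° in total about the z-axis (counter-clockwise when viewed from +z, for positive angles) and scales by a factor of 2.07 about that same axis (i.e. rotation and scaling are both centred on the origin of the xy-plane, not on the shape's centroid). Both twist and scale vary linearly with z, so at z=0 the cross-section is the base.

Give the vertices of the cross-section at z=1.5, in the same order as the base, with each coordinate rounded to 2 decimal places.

Cross-section at z=1.5: (-3.67,-4.79) (2.65,-0.86) (2.60,6.19) (-1.26,3.69)

t = z/height = 1.5/14 = 0.107143
s = 1 + (scale-1)·z/height = 1 + (2.07-1)·1.5/14 = 1.114643
θ = twist·z/height = 176°·1.5/14 = 18.8571° = 0.329119 rad
cos θ = 0.946327, sin θ = 0.323210 (intermediates below are computed at full precision and shown rounded to 5 d.p.)
v1: (-4.5,-3) → rotate → (-3.28884,-4.29343) → ×s → (-3.66589,-4.78564) → (-3.67,-4.79)
v2: (2,-1.5) → rotate → (2.37747,-0.77307) → ×s → (2.65003,-0.86170) → (2.65,-0.86)
v3: (4,4.5) → rotate → (2.33087,5.55131) → ×s → (2.59808,6.18773) → (2.60,6.19)
v4: (0,3.5) → rotate → (-1.13123,3.31215) → ×s → (-1.26092,3.69186) → (-1.26,3.69)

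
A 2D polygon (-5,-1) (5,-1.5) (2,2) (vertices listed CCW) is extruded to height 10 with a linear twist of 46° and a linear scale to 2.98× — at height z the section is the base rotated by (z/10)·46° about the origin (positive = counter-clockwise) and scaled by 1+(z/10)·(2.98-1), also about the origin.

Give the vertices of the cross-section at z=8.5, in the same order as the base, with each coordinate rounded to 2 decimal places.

t = z/height = 8.5/10 = 0.85
s = 1 + (scale-1)·z/height = 1 + (2.98-1)·8.5/10 = 2.683000
θ = twist·z/height = 46°·8.5/10 = 39.1000° = 0.682424 rad
cos θ = 0.776046, sin θ = 0.630676 (intermediates below are computed at full precision and shown rounded to 5 d.p.)
v1: (-5,-1) → rotate → (-3.24956,-3.92943) → ×s → (-8.71856,-10.54265) → (-8.72,-10.54)
v2: (5,-1.5) → rotate → (4.82625,1.98931) → ×s → (12.94882,5.33732) → (12.95,5.34)
v3: (2,2) → rotate → (0.29074,2.81344) → ×s → (0.78006,7.54847) → (0.78,7.55)

Cross-section at z=8.5: (-8.72,-10.54) (12.95,5.34) (0.78,7.55)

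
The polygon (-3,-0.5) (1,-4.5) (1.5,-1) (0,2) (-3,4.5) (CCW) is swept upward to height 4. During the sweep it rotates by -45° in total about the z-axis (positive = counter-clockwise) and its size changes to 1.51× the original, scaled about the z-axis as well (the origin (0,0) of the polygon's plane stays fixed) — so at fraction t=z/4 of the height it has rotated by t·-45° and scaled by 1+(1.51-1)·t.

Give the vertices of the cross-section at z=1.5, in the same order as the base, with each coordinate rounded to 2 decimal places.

Cross-section at z=1.5: (-3.59,0.47) (-0.42,-5.48) (1.36,-1.66) (0.69,2.28) (-1.86,6.17)

t = z/height = 1.5/4 = 0.375
s = 1 + (scale-1)·z/height = 1 + (1.51-1)·1.5/4 = 1.191250
θ = twist·z/height = -45°·1.5/4 = -16.8750° = -0.294524 rad
cos θ = 0.956940, sin θ = -0.290285 (intermediates below are computed at full precision and shown rounded to 5 d.p.)
v1: (-3,-0.5) → rotate → (-3.01596,0.39238) → ×s → (-3.59277,0.46743) → (-3.59,0.47)
v2: (1,-4.5) → rotate → (-0.34934,-4.59652) → ×s → (-0.41615,-5.47560) → (-0.42,-5.48)
v3: (1.5,-1) → rotate → (1.14513,-1.39237) → ×s → (1.36413,-1.65866) → (1.36,-1.66)
v4: (0,2) → rotate → (0.58057,1.91388) → ×s → (0.69160,2.27991) → (0.69,2.28)
v5: (-3,4.5) → rotate → (-1.56454,5.17709) → ×s → (-1.86376,6.16720) → (-1.86,6.17)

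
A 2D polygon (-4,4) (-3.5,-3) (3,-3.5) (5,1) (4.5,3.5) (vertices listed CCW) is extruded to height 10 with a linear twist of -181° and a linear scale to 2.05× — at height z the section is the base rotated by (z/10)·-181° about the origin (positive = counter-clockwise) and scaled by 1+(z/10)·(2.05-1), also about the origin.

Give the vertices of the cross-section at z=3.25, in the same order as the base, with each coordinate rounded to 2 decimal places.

Cross-section at z=3.25: (1.81,7.37) (-5.87,1.93) (-1.93,-5.87) (4.62,-5.04) (7.14,-2.73)

t = z/height = 3.25/10 = 0.325
s = 1 + (scale-1)·z/height = 1 + (2.05-1)·3.25/10 = 1.341250
θ = twist·z/height = -181°·3.25/10 = -58.8250° = -1.026690 rad
cos θ = 0.517654, sin θ = -0.855590 (intermediates below are computed at full precision and shown rounded to 5 d.p.)
v1: (-4,4) → rotate → (1.35175,5.49298) → ×s → (1.81303,7.36745) → (1.81,7.37)
v2: (-3.5,-3) → rotate → (-4.37856,1.44160) → ×s → (-5.87274,1.93355) → (-5.87,1.93)
v3: (3,-3.5) → rotate → (-1.44160,-4.37856) → ×s → (-1.93355,-5.87274) → (-1.93,-5.87)
v4: (5,1) → rotate → (3.44386,-3.76030) → ×s → (4.61908,-5.04350) → (4.62,-5.04)
v5: (4.5,3.5) → rotate → (5.32401,-2.03837) → ×s → (7.14083,-2.73396) → (7.14,-2.73)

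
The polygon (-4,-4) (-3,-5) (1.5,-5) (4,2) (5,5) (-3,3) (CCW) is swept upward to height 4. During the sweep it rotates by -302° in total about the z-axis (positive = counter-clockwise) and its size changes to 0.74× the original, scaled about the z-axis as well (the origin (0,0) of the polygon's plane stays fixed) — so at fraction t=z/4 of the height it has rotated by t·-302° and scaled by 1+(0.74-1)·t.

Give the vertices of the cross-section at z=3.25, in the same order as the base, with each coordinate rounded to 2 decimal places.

Cross-section at z=3.25: (4.18,-1.55) (4.57,-0.51) (3.09,2.72) (-2.75,2.21) (-5.23,1.94) (-1.17,-3.14)

t = z/height = 3.25/4 = 0.8125
s = 1 + (scale-1)·z/height = 1 + (0.74-1)·3.25/4 = 0.788750
θ = twist·z/height = -302°·3.25/4 = -245.3750° = -4.282602 rad
cos θ = -0.416677, sin θ = 0.909054 (intermediates below are computed at full precision and shown rounded to 5 d.p.)
v1: (-4,-4) → rotate → (5.30293,-1.96951) → ×s → (4.18268,-1.55345) → (4.18,-1.55)
v2: (-3,-5) → rotate → (5.79530,-0.64378) → ×s → (4.57105,-0.50778) → (4.57,-0.51)
v3: (1.5,-5) → rotate → (3.92026,3.44697) → ×s → (3.09210,2.71880) → (3.09,2.72)
v4: (4,2) → rotate → (-3.48482,2.80286) → ×s → (-2.74865,2.21076) → (-2.75,2.21)
v5: (5,5) → rotate → (-6.62866,2.46188) → ×s → (-5.22836,1.94181) → (-5.23,1.94)
v6: (-3,3) → rotate → (-1.47713,-3.97720) → ×s → (-1.16509,-3.13701) → (-1.17,-3.14)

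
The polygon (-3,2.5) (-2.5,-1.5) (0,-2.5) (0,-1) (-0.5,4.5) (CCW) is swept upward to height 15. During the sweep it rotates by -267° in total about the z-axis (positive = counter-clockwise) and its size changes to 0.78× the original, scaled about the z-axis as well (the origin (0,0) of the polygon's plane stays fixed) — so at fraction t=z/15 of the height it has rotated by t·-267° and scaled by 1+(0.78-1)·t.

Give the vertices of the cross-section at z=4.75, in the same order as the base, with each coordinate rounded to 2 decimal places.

t = z/height = 4.75/15 = 0.316667
s = 1 + (scale-1)·z/height = 1 + (0.78-1)·4.75/15 = 0.930333
θ = twist·z/height = -267°·4.75/15 = -84.5500° = -1.475676 rad
cos θ = 0.094977, sin θ = -0.995479 (intermediates below are computed at full precision and shown rounded to 5 d.p.)
v1: (-3,2.5) → rotate → (2.20377,3.22388) → ×s → (2.05024,2.99928) → (2.05,3.00)
v2: (-2.5,-1.5) → rotate → (-1.73066,2.34623) → ×s → (-1.61009,2.18278) → (-1.61,2.18)
v3: (0,-2.5) → rotate → (-2.48870,-0.23744) → ×s → (-2.31532,-0.22090) → (-2.32,-0.22)
v4: (0,-1) → rotate → (-0.99548,-0.09498) → ×s → (-0.92613,-0.08836) → (-0.93,-0.09)
v5: (-0.5,4.5) → rotate → (4.43217,0.92514) → ×s → (4.12339,0.86069) → (4.12,0.86)

Cross-section at z=4.75: (2.05,3.00) (-1.61,2.18) (-2.32,-0.22) (-0.93,-0.09) (4.12,0.86)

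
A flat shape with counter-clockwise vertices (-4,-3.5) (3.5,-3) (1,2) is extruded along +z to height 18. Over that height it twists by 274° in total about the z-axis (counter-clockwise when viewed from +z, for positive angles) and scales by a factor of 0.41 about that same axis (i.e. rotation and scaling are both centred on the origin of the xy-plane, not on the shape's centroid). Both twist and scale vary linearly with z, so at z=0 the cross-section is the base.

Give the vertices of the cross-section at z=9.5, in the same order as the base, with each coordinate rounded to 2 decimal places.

t = z/height = 9.5/18 = 0.527778
s = 1 + (scale-1)·z/height = 1 + (0.41-1)·9.5/18 = 0.688611
θ = twist·z/height = 274°·9.5/18 = 144.6111° = 2.523940 rad
cos θ = -0.815240, sin θ = 0.579123 (intermediates below are computed at full precision and shown rounded to 5 d.p.)
v1: (-4,-3.5) → rotate → (5.28789,0.53685) → ×s → (3.64130,0.36968) → (3.64,0.37)
v2: (3.5,-3) → rotate → (-1.11597,4.47265) → ×s → (-0.76847,3.07992) → (-0.77,3.08)
v3: (1,2) → rotate → (-1.97349,-1.05136) → ×s → (-1.35896,-0.72398) → (-1.36,-0.72)

Cross-section at z=9.5: (3.64,0.37) (-0.77,3.08) (-1.36,-0.72)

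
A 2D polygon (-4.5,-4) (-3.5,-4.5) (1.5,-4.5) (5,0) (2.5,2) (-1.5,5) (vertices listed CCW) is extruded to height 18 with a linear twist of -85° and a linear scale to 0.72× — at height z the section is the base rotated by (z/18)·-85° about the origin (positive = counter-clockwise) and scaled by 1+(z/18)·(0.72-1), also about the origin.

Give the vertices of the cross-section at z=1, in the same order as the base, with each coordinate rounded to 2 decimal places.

t = z/height = 1/18 = 0.0555556
s = 1 + (scale-1)·z/height = 1 + (0.72-1)·1/18 = 0.984444
θ = twist·z/height = -85°·1/18 = -4.7222° = -0.082418 rad
cos θ = 0.996606, sin θ = -0.082325 (intermediates below are computed at full precision and shown rounded to 5 d.p.)
v1: (-4.5,-4) → rotate → (-4.81403,-3.61596) → ×s → (-4.73914,-3.55971) → (-4.74,-3.56)
v2: (-3.5,-4.5) → rotate → (-3.85858,-4.19659) → ×s → (-3.79856,-4.13131) → (-3.80,-4.13)
v3: (1.5,-4.5) → rotate → (1.12445,-4.60821) → ×s → (1.10695,-4.53653) → (1.11,-4.54)
v4: (5,0) → rotate → (4.98303,-0.41163) → ×s → (4.90551,-0.40522) → (4.91,-0.41)
v5: (2.5,2) → rotate → (2.65616,1.78740) → ×s → (2.61485,1.75959) → (2.61,1.76)
v6: (-1.5,5) → rotate → (-1.08328,5.10652) → ×s → (-1.06643,5.02708) → (-1.07,5.03)

Cross-section at z=1: (-4.74,-3.56) (-3.80,-4.13) (1.11,-4.54) (4.91,-0.41) (2.61,1.76) (-1.07,5.03)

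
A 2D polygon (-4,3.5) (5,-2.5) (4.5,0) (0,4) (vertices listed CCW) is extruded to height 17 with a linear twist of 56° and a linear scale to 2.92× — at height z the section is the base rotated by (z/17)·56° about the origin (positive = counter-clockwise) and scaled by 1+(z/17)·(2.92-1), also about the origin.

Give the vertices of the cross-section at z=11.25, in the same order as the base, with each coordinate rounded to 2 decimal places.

t = z/height = 11.25/17 = 0.661765
s = 1 + (scale-1)·z/height = 1 + (2.92-1)·11.25/17 = 2.270588
θ = twist·z/height = 56°·11.25/17 = 37.0588° = 0.646798 rad
cos θ = 0.798017, sin θ = 0.602635 (intermediates below are computed at full precision and shown rounded to 5 d.p.)
v1: (-4,3.5) → rotate → (-5.30129,0.38252) → ×s → (-12.03705,0.86855) → (-12.04,0.87)
v2: (5,-2.5) → rotate → (5.49667,1.01813) → ×s → (12.48068,2.31175) → (12.48,2.31)
v3: (4.5,0) → rotate → (3.59108,2.71186) → ×s → (8.15386,6.15751) → (8.15,6.16)
v4: (0,4) → rotate → (-2.41054,3.19207) → ×s → (-5.47334,7.24787) → (-5.47,7.25)

Cross-section at z=11.25: (-12.04,0.87) (12.48,2.31) (8.15,6.16) (-5.47,7.25)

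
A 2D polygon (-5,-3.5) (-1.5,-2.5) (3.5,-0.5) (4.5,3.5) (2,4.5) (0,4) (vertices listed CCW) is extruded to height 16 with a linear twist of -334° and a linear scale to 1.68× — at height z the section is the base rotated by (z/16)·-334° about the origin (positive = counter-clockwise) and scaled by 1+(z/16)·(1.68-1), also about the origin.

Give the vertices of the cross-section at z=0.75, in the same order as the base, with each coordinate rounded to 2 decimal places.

t = z/height = 0.75/16 = 0.046875
s = 1 + (scale-1)·z/height = 1 + (1.68-1)·0.75/16 = 1.031875
θ = twist·z/height = -334°·0.75/16 = -15.6563° = -0.273253 rad
cos θ = 0.962898, sin θ = -0.269865 (intermediates below are computed at full precision and shown rounded to 5 d.p.)
v1: (-5,-3.5) → rotate → (-5.75902,-2.02082) → ×s → (-5.94259,-2.08523) → (-5.94,-2.09)
v2: (-1.5,-2.5) → rotate → (-2.11901,-2.00245) → ×s → (-2.18655,-2.06628) → (-2.19,-2.07)
v3: (3.5,-0.5) → rotate → (3.23521,-1.42598) → ×s → (3.33833,-1.47143) → (3.34,-1.47)
v4: (4.5,3.5) → rotate → (5.27757,2.15575) → ×s → (5.44579,2.22446) → (5.45,2.22)
v5: (2,4.5) → rotate → (3.14019,3.79331) → ×s → (3.24028,3.91422) → (3.24,3.91)
v6: (0,4) → rotate → (1.07946,3.85159) → ×s → (1.11387,3.97436) → (1.11,3.97)

Cross-section at z=0.75: (-5.94,-2.09) (-2.19,-2.07) (3.34,-1.47) (5.45,2.22) (3.24,3.91) (1.11,3.97)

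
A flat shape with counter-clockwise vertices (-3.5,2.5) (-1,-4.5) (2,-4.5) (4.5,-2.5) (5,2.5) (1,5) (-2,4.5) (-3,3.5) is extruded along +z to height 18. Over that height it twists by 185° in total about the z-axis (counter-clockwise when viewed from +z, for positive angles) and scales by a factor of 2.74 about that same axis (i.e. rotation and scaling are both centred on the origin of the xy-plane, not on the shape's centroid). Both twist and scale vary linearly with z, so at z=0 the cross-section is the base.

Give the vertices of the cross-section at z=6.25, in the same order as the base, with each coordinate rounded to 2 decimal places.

Cross-section at z=6.25: (-6.05,-3.31) (5.80,-4.58) (7.90,-0.25) (6.75,4.76) (-0.13,8.97) (-6.53,4.93) (-7.90,0.25) (-7.15,-1.89)

t = z/height = 6.25/18 = 0.347222
s = 1 + (scale-1)·z/height = 1 + (2.74-1)·6.25/18 = 1.604167
θ = twist·z/height = 185°·6.25/18 = 64.2361° = 1.121132 rad
cos θ = 0.434664, sin θ = 0.900593 (intermediates below are computed at full precision and shown rounded to 5 d.p.)
v1: (-3.5,2.5) → rotate → (-3.77280,-2.06542) → ×s → (-6.05221,-3.31327) → (-6.05,-3.31)
v2: (-1,-4.5) → rotate → (3.61800,-2.85658) → ×s → (5.80388,-4.58243) → (5.80,-4.58)
v3: (2,-4.5) → rotate → (4.92200,-0.15480) → ×s → (7.89570,-0.24833) → (7.90,-0.25)
v4: (4.5,-2.5) → rotate → (4.20747,2.96601) → ×s → (6.74948,4.75797) → (6.75,4.76)
v5: (5,2.5) → rotate → (-0.07816,5.58962) → ×s → (-0.12539,8.96669) → (-0.13,8.97)
v6: (1,5) → rotate → (-4.06830,3.07391) → ×s → (-6.52623,4.93107) → (-6.53,4.93)
v7: (-2,4.5) → rotate → (-4.92200,0.15480) → ×s → (-7.89570,0.24833) → (-7.90,0.25)
v8: (-3,3.5) → rotate → (-4.45607,-1.18046) → ×s → (-7.14827,-1.89365) → (-7.15,-1.89)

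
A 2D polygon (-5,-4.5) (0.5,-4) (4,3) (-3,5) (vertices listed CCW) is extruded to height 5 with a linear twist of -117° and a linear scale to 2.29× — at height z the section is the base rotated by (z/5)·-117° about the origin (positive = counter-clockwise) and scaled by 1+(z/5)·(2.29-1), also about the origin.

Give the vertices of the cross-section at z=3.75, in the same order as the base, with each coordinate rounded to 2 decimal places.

Cross-section at z=3.75: (-9.23,9.48) (-7.83,-1.29) (6.21,-7.63) (9.60,6.28)

t = z/height = 3.75/5 = 0.75
s = 1 + (scale-1)·z/height = 1 + (2.29-1)·3.75/5 = 1.967500
θ = twist·z/height = -117°·3.75/5 = -87.7500° = -1.531526 rad
cos θ = 0.039260, sin θ = -0.999229 (intermediates below are computed at full precision and shown rounded to 5 d.p.)
v1: (-5,-4.5) → rotate → (-4.69283,4.81948) → ×s → (-9.23314,9.48232) → (-9.23,9.48)
v2: (0.5,-4) → rotate → (-3.97729,-0.65665) → ×s → (-7.82531,-1.29197) → (-7.83,-1.29)
v3: (4,3) → rotate → (3.15473,-3.87914) → ×s → (6.20692,-7.63220) → (6.21,-7.63)
v4: (-3,5) → rotate → (4.87837,3.19399) → ×s → (9.59818,6.28417) → (9.60,6.28)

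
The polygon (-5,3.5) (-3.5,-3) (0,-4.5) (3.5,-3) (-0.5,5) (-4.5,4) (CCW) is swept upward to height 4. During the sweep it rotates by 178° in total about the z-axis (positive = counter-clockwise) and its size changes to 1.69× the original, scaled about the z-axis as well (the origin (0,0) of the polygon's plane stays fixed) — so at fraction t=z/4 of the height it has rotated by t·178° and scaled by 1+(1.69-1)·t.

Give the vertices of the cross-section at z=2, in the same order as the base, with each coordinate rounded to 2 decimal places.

Cross-section at z=2: (-4.82,-6.64) (3.95,-4.78) (6.05,-0.11) (4.12,4.64) (-6.74,-0.56) (-5.48,-5.96)

t = z/height = 2/4 = 0.5
s = 1 + (scale-1)·z/height = 1 + (1.69-1)·2/4 = 1.345000
θ = twist·z/height = 178°·2/4 = 89.0000° = 1.553343 rad
cos θ = 0.017452, sin θ = 0.999848 (intermediates below are computed at full precision and shown rounded to 5 d.p.)
v1: (-5,3.5) → rotate → (-3.58673,-4.93816) → ×s → (-4.82415,-6.64182) → (-4.82,-6.64)
v2: (-3.5,-3) → rotate → (2.93846,-3.55182) → ×s → (3.95223,-4.77720) → (3.95,-4.78)
v3: (0,-4.5) → rotate → (4.49931,-0.07854) → ×s → (6.05158,-0.10563) → (6.05,-0.11)
v4: (3.5,-3) → rotate → (3.06063,3.44711) → ×s → (4.11654,4.63636) → (4.12,4.64)
v5: (-0.5,5) → rotate → (-5.00796,-0.41266) → ×s → (-6.73571,-0.55503) → (-6.74,-0.56)
v6: (-4.5,4) → rotate → (-4.07793,-4.42951) → ×s → (-5.48481,-5.95768) → (-5.48,-5.96)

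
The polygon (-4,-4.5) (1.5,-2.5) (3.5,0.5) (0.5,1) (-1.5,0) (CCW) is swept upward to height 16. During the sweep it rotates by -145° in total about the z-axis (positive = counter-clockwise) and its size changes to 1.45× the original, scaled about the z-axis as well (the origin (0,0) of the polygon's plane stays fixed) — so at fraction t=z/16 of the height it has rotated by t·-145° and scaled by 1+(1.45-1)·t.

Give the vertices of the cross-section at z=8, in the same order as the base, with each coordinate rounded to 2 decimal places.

Cross-section at z=8: (-6.73,3.02) (-2.37,-2.67) (1.87,-3.90) (1.35,-0.22) (-0.55,1.75)

t = z/height = 8/16 = 0.5
s = 1 + (scale-1)·z/height = 1 + (1.45-1)·8/16 = 1.225000
θ = twist·z/height = -145°·8/16 = -72.5000° = -1.265364 rad
cos θ = 0.300706, sin θ = -0.953717 (intermediates below are computed at full precision and shown rounded to 5 d.p.)
v1: (-4,-4.5) → rotate → (-5.49455,2.46169) → ×s → (-6.73082,3.01557) → (-6.73,3.02)
v2: (1.5,-2.5) → rotate → (-1.93323,-2.18234) → ×s → (-2.36821,-2.67337) → (-2.37,-2.67)
v3: (3.5,0.5) → rotate → (1.52933,-3.18766) → ×s → (1.87343,-3.90488) → (1.87,-3.90)
v4: (0.5,1) → rotate → (1.10407,-0.17615) → ×s → (1.35249,-0.21579) → (1.35,-0.22)
v5: (-1.5,0) → rotate → (-0.45106,1.43058) → ×s → (-0.55255,1.75245) → (-0.55,1.75)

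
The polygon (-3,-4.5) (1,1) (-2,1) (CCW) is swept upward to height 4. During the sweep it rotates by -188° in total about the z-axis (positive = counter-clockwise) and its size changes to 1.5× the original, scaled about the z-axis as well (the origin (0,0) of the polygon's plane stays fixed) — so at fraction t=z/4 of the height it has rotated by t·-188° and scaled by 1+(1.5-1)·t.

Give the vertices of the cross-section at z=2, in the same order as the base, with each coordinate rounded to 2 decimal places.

Cross-section at z=2: (-5.35,4.13) (1.16,-1.33) (1.42,2.41)

t = z/height = 2/4 = 0.5
s = 1 + (scale-1)·z/height = 1 + (1.5-1)·2/4 = 1.250000
θ = twist·z/height = -188°·2/4 = -94.0000° = -1.640609 rad
cos θ = -0.069756, sin θ = -0.997564 (intermediates below are computed at full precision and shown rounded to 5 d.p.)
v1: (-3,-4.5) → rotate → (-4.27977,3.30660) → ×s → (-5.34971,4.13325) → (-5.35,4.13)
v2: (1,1) → rotate → (0.92781,-1.06732) → ×s → (1.15976,-1.33415) → (1.16,-1.33)
v3: (-2,1) → rotate → (1.13708,1.92537) → ×s → (1.42135,2.40671) → (1.42,2.41)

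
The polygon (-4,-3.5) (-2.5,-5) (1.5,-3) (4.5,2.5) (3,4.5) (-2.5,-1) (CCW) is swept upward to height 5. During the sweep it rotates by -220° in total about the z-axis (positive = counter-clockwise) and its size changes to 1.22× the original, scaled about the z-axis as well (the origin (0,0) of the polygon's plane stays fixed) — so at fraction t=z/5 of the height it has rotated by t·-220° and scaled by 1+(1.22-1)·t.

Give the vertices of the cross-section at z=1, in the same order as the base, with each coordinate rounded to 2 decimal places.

Cross-section at z=1: (-5.54,0.27) (-5.50,-1.94) (-1.05,-3.34) (5.19,-1.39) (5.52,1.20) (-2.60,1.06)

t = z/height = 1/5 = 0.2
s = 1 + (scale-1)·z/height = 1 + (1.22-1)·1/5 = 1.044000
θ = twist·z/height = -220°·1/5 = -44.0000° = -0.767945 rad
cos θ = 0.719340, sin θ = -0.694658 (intermediates below are computed at full precision and shown rounded to 5 d.p.)
v1: (-4,-3.5) → rotate → (-5.30866,0.26094) → ×s → (-5.54224,0.27243) → (-5.54,0.27)
v2: (-2.5,-5) → rotate → (-5.27164,-1.86005) → ×s → (-5.50359,-1.94190) → (-5.50,-1.94)
v3: (1.5,-3) → rotate → (-1.00497,-3.20001) → ×s → (-1.04918,-3.34081) → (-1.05,-3.34)
v4: (4.5,2.5) → rotate → (4.97368,-1.32761) → ×s → (5.19252,-1.38603) → (5.19,-1.39)
v5: (3,4.5) → rotate → (5.28398,1.15305) → ×s → (5.51648,1.20379) → (5.52,1.20)
v6: (-2.5,-1) → rotate → (-2.49301,1.01731) → ×s → (-2.60270,1.06207) → (-2.60,1.06)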